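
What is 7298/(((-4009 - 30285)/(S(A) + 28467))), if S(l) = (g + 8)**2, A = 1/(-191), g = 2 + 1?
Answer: -104317612/17147 ≈ -6083.7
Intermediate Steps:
g = 3
A = -1/191 ≈ -0.0052356
S(l) = 121 (S(l) = (3 + 8)**2 = 11**2 = 121)
7298/(((-4009 - 30285)/(S(A) + 28467))) = 7298/(((-4009 - 30285)/(121 + 28467))) = 7298/((-34294/28588)) = 7298/((-34294*1/28588)) = 7298/(-17147/14294) = 7298*(-14294/17147) = -104317612/17147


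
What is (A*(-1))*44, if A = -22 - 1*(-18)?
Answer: 176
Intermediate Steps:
A = -4 (A = -22 + 18 = -4)
(A*(-1))*44 = -4*(-1)*44 = 4*44 = 176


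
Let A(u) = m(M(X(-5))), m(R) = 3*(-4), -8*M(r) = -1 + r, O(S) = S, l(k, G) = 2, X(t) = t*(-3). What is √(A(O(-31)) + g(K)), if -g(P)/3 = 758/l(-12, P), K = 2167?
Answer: I*√1149 ≈ 33.897*I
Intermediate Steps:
X(t) = -3*t
g(P) = -1137 (g(P) = -2274/2 = -3*379 = -1137)
M(r) = ⅛ - r/8 (M(r) = -(-1 + r)/8 = ⅛ - r/8)
m(R) = -12
A(u) = -12
√(A(O(-31)) + g(K)) = √(-12 - 1137) = √(-1149) = I*√1149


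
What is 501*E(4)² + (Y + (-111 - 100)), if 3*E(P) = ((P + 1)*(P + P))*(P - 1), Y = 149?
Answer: 801538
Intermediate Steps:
E(P) = 2*P*(1 + P)*(-1 + P)/3 (E(P) = (((P + 1)*(P + P))*(P - 1))/3 = (((1 + P)*(2*P))*(-1 + P))/3 = ((2*P*(1 + P))*(-1 + P))/3 = (2*P*(1 + P)*(-1 + P))/3 = 2*P*(1 + P)*(-1 + P)/3)
501*E(4)² + (Y + (-111 - 100)) = 501*((⅔)*4*(-1 + 4²))² + (149 + (-111 - 100)) = 501*((⅔)*4*(-1 + 16))² + (149 - 211) = 501*((⅔)*4*15)² - 62 = 501*40² - 62 = 501*1600 - 62 = 801600 - 62 = 801538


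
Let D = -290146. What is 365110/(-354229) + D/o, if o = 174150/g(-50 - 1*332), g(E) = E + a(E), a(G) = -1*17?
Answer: 6824148156611/10281496725 ≈ 663.73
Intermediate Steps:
a(G) = -17
g(E) = -17 + E (g(E) = E - 17 = -17 + E)
o = -58050/133 (o = 174150/(-17 + (-50 - 1*332)) = 174150/(-17 + (-50 - 332)) = 174150/(-17 - 382) = 174150/(-399) = 174150*(-1/399) = -58050/133 ≈ -436.47)
365110/(-354229) + D/o = 365110/(-354229) - 290146/(-58050/133) = 365110*(-1/354229) - 290146*(-133/58050) = -365110/354229 + 19294709/29025 = 6824148156611/10281496725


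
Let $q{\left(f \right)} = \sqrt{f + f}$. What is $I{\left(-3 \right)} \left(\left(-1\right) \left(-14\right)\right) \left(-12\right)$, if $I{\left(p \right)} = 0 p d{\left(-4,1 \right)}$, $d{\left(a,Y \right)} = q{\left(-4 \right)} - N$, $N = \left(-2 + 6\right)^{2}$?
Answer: $0$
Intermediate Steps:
$N = 16$ ($N = 4^{2} = 16$)
$q{\left(f \right)} = \sqrt{2} \sqrt{f}$ ($q{\left(f \right)} = \sqrt{2 f} = \sqrt{2} \sqrt{f}$)
$d{\left(a,Y \right)} = -16 + 2 i \sqrt{2}$ ($d{\left(a,Y \right)} = \sqrt{2} \sqrt{-4} - 16 = \sqrt{2} \cdot 2 i - 16 = 2 i \sqrt{2} - 16 = -16 + 2 i \sqrt{2}$)
$I{\left(p \right)} = 0$ ($I{\left(p \right)} = 0 p \left(-16 + 2 i \sqrt{2}\right) = 0 \left(-16 + 2 i \sqrt{2}\right) = 0$)
$I{\left(-3 \right)} \left(\left(-1\right) \left(-14\right)\right) \left(-12\right) = 0 \left(\left(-1\right) \left(-14\right)\right) \left(-12\right) = 0 \cdot 14 \left(-12\right) = 0 \left(-12\right) = 0$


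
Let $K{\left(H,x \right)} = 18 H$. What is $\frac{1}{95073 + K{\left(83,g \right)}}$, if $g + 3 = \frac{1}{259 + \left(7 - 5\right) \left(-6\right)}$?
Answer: $\frac{1}{96567} \approx 1.0356 \cdot 10^{-5}$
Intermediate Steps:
$g = - \frac{740}{247}$ ($g = -3 + \frac{1}{259 + \left(7 - 5\right) \left(-6\right)} = -3 + \frac{1}{259 + 2 \left(-6\right)} = -3 + \frac{1}{259 - 12} = -3 + \frac{1}{247} = - \frac{740}{247} \approx -2.996$)
$\frac{1}{95073 + K{\left(83,g \right)}} = \frac{1}{95073 + 18 \cdot 83} = \frac{1}{95073 + 1494} = \frac{1}{96567}$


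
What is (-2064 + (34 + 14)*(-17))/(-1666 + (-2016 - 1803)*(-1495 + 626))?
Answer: -576/663409 ≈ -0.00086824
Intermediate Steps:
(-2064 + (34 + 14)*(-17))/(-1666 + (-2016 - 1803)*(-1495 + 626)) = (-2064 + 48*(-17))/(-1666 - 3819*(-869)) = (-2064 - 816)/(-1666 + 3318711) = -2880/3317045 = -2880*1/3317045 = -576/663409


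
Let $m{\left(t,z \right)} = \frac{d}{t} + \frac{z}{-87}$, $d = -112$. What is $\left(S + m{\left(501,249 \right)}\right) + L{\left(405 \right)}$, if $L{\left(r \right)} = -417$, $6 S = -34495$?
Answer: $- \frac{179266133}{29058} \approx -6169.3$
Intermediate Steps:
$S = - \frac{34495}{6}$ ($S = \frac{1}{6} \left(-34495\right) = - \frac{34495}{6} \approx -5749.2$)
$m{\left(t,z \right)} = - \frac{112}{t} - \frac{z}{87}$ ($m{\left(t,z \right)} = - \frac{112}{t} + \frac{z}{-87} = - \frac{112}{t} + z \left(- \frac{1}{87}\right) = - \frac{112}{t} - \frac{z}{87}$)
$\left(S + m{\left(501,249 \right)}\right) + L{\left(405 \right)} = \left(- \frac{34495}{6} - \left(\frac{83}{29} + \frac{112}{501}\right)\right) - 417 = \left(- \frac{34495}{6} - \frac{44831}{14529}\right) - 417 = - \frac{167148947}{29058} - 417 = - \frac{179266133}{29058}$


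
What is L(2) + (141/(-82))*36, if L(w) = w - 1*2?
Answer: -2538/41 ≈ -61.902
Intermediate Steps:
L(w) = -2 + w (L(w) = w - 2 = -2 + w)
L(2) + (141/(-82))*36 = (-2 + 2) + (141/(-82))*36 = 0 + (141*(-1/82))*36 = 0 - 141/82*36 = 0 - 2538/41 = -2538/41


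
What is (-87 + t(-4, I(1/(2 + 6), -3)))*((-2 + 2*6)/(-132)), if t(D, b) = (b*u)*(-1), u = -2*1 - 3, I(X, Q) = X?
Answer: 3455/528 ≈ 6.5436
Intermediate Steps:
u = -5 (u = -2 - 3 = -5)
t(D, b) = 5*b (t(D, b) = (b*(-5))*(-1) = -5*b*(-1) = 5*b)
(-87 + t(-4, I(1/(2 + 6), -3)))*((-2 + 2*6)/(-132)) = (-87 + 5/(2 + 6))*((-2 + 2*6)/(-132)) = (-87 + 5/8)*((-2 + 12)*(-1/132)) = (-87 + 5*(⅛))*(10*(-1/132)) = (-87 + 5/8)*(-5/66) = -691/8*(-5/66) = 3455/528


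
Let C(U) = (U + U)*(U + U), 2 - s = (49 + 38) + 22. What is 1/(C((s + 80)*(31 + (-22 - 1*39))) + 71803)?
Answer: 1/2696203 ≈ 3.7089e-7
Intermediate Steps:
s = -107 (s = 2 - ((49 + 38) + 22) = 2 - (87 + 22) = 2 - 1*109 = 2 - 109 = -107)
C(U) = 4*U² (C(U) = (2*U)*(2*U) = 4*U²)
1/(C((s + 80)*(31 + (-22 - 1*39))) + 71803) = 1/(4*((-107 + 80)*(31 + (-22 - 1*39)))² + 71803) = 1/(4*(-27*(31 + (-22 - 39)))² + 71803) = 1/(4*(-27*(31 - 61))² + 71803) = 1/(4*(-27*(-30))² + 71803) = 1/(4*810² + 71803) = 1/(4*656100 + 71803) = 1/(2624400 + 71803) = 1/2696203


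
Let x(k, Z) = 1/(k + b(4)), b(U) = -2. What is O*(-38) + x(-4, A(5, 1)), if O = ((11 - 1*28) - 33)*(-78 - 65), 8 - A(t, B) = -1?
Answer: -1630201/6 ≈ -2.7170e+5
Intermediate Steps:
A(t, B) = 9 (A(t, B) = 8 - 1*(-1) = 8 + 1 = 9)
x(k, Z) = 1/(-2 + k) (x(k, Z) = 1/(k - 2) = 1/(-2 + k))
O = 7150 (O = ((11 - 28) - 33)*(-143) = (-17 - 33)*(-143) = -50*(-143) = 7150)
O*(-38) + x(-4, A(5, 1)) = 7150*(-38) + 1/(-2 - 4) = -271700 + 1/(-6) = -271700 - ⅙ = -1630201/6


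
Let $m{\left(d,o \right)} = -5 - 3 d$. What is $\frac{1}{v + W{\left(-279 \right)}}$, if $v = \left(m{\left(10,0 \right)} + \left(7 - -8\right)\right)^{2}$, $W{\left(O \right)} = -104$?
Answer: $\frac{1}{296} \approx 0.0033784$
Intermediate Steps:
$v = 400$ ($v = \left(\left(-5 - 30\right) + \left(7 - -8\right)\right)^{2} = \left(\left(-5 - 30\right) + \left(7 + 8\right)\right)^{2} = \left(-35 + 15\right)^{2} = \left(-20\right)^{2} = 400$)
$\frac{1}{v + W{\left(-279 \right)}} = \frac{1}{400 - 104} = \frac{1}{296}$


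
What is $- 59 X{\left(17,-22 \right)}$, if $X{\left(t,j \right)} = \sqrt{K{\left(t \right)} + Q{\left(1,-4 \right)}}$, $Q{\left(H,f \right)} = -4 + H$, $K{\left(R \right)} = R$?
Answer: $- 59 \sqrt{14} \approx -220.76$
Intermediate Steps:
$X{\left(t,j \right)} = \sqrt{-3 + t}$ ($X{\left(t,j \right)} = \sqrt{t + \left(-4 + 1\right)} = \sqrt{t - 3} = \sqrt{-3 + t}$)
$- 59 X{\left(17,-22 \right)} = - 59 \sqrt{-3 + 17} = - 59 \sqrt{14}$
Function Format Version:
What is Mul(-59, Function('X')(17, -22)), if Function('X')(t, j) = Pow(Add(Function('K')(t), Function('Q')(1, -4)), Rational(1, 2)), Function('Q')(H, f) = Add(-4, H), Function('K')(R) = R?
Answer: Mul(-59, Pow(14, Rational(1, 2))) ≈ -220.76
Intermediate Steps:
Function('X')(t, j) = Pow(Add(-3, t), Rational(1, 2)) (Function('X')(t, j) = Pow(Add(t, Add(-4, 1)), Rational(1, 2)) = Pow(Add(t, -3), Rational(1, 2)) = Pow(Add(-3, t), Rational(1, 2)))
Mul(-59, Function('X')(17, -22)) = Mul(-59, Pow(Add(-3, 17), Rational(1, 2))) = Mul(-59, Pow(14, Rational(1, 2)))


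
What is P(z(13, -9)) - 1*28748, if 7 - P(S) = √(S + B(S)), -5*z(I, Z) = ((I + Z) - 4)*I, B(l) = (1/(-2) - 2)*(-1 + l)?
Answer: -28741 - √10/2 ≈ -28743.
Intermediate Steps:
B(l) = 5/2 - 5*l/2 (B(l) = (-½ - 2)*(-1 + l) = -5*(-1 + l)/2 = 5/2 - 5*l/2)
z(I, Z) = -I*(-4 + I + Z)/5 (z(I, Z) = -((I + Z) - 4)*I/5 = -(-4 + I + Z)*I/5 = -I*(-4 + I + Z)/5)
P(S) = 7 - √(5/2 - 3*S/2) (P(S) = 7 - √(S + (5/2 - 5*S/2)) = 7 - √(5/2 - 3*S/2))
P(z(13, -9)) - 1*28748 = (7 - √(10 - 6*13*(4 - 1*13 - 1*(-9))/5)/2) - 1*28748 = (7 - √(10 - 6*13*(4 - 13 + 9)/5)/2) - 28748 = (7 - √(10 - 6*13*0/5)/2) - 28748 = (7 - √(10 - 6*0)/2) - 28748 = (7 - √(10 + 0)/2) - 28748 = (7 - √10/2) - 28748 = -28741 - √10/2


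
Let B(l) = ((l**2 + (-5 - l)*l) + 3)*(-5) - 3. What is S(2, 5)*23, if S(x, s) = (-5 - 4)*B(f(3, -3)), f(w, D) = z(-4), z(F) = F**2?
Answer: -79074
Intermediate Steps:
f(w, D) = 16 (f(w, D) = (-4)**2 = 16)
B(l) = -18 - 5*l**2 - 5*l*(-5 - l) (B(l) = ((l**2 + l*(-5 - l)) + 3)*(-5) - 3 = (3 + l**2 + l*(-5 - l))*(-5) - 3 = (-15 - 5*l**2 - 5*l*(-5 - l)) - 3 = -18 - 5*l**2 - 5*l*(-5 - l))
S(x, s) = -3438 (S(x, s) = (-5 - 4)*(-18 + 25*16) = -9*(-18 + 400) = -9*382 = -3438)
S(2, 5)*23 = -3438*23 = -79074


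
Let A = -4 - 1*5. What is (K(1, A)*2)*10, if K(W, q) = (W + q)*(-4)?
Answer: 640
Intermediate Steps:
A = -9 (A = -4 - 5 = -9)
K(W, q) = -4*W - 4*q
(K(1, A)*2)*10 = ((-4*1 - 4*(-9))*2)*10 = ((-4 + 36)*2)*10 = (32*2)*10 = 64*10 = 640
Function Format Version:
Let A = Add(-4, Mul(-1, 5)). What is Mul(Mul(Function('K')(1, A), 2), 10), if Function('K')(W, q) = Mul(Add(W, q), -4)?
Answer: 640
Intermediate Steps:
A = -9 (A = Add(-4, -5) = -9)
Function('K')(W, q) = Add(Mul(-4, W), Mul(-4, q))
Mul(Mul(Function('K')(1, A), 2), 10) = Mul(Mul(Add(Mul(-4, 1), Mul(-4, -9)), 2), 10) = Mul(Mul(Add(-4, 36), 2), 10) = Mul(Mul(32, 2), 10) = Mul(64, 10) = 640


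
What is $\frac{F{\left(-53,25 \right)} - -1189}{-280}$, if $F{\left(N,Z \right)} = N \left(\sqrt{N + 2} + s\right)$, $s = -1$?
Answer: $- \frac{621}{140} + \frac{53 i \sqrt{51}}{280} \approx -4.4357 + 1.3518 i$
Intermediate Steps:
$F{\left(N,Z \right)} = N \left(-1 + \sqrt{2 + N}\right)$ ($F{\left(N,Z \right)} = N \left(\sqrt{N + 2} - 1\right) = N \left(\sqrt{2 + N} - 1\right) = N \left(-1 + \sqrt{2 + N}\right)$)
$\frac{F{\left(-53,25 \right)} - -1189}{-280} = \frac{- 53 \left(-1 + \sqrt{2 - 53}\right) - -1189}{-280} = \left(- 53 \left(-1 + \sqrt{-51}\right) + 1189\right) \left(- \frac{1}{280}\right) = \left(- 53 \left(-1 + i \sqrt{51}\right) + 1189\right) \left(- \frac{1}{280}\right) = \left(\left(53 - 53 i \sqrt{51}\right) + 1189\right) \left(- \frac{1}{280}\right) = \left(1242 - 53 i \sqrt{51}\right) \left(- \frac{1}{280}\right) = - \frac{621}{140} + \frac{53 i \sqrt{51}}{280}$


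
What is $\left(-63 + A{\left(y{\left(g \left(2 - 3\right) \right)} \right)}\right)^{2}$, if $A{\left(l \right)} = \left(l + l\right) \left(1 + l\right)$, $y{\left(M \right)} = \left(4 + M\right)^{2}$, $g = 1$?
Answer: $13689$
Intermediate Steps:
$A{\left(l \right)} = 2 l \left(1 + l\right)$
$\left(-63 + A{\left(y{\left(g \left(2 - 3\right) \right)} \right)}\right)^{2} = \left(-63 + 2 \left(4 + 1 \left(2 - 3\right)\right)^{2} \left(1 + \left(4 + 1 \left(2 - 3\right)\right)^{2}\right)\right)^{2} = \left(-63 + 2 \left(4 + 1 \left(-1\right)\right)^{2} \left(1 + \left(4 + 1 \left(-1\right)\right)^{2}\right)\right)^{2} = \left(-63 + 2 \left(4 - 1\right)^{2} \left(1 + \left(4 - 1\right)^{2}\right)\right)^{2} = \left(-63 + 2 \cdot 3^{2} \left(1 + 3^{2}\right)\right)^{2} = \left(-63 + 2 \cdot 9 \left(1 + 9\right)\right)^{2} = \left(-63 + 2 \cdot 9 \cdot 10\right)^{2} = \left(-63 + 180\right)^{2} = 117^{2} = 13689$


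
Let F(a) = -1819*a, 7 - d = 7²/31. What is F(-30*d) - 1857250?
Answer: -48406990/31 ≈ -1.5615e+6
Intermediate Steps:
d = 168/31 (d = 7 - 7²/31 = 7 - 49/31 = 168/31 ≈ 5.4194)
F(-30*d) - 1857250 = -(-54570)*168/31 - 1857250 = -1819*(-5040/31) - 1857250 = 9167760/31 - 1857250 = -48406990/31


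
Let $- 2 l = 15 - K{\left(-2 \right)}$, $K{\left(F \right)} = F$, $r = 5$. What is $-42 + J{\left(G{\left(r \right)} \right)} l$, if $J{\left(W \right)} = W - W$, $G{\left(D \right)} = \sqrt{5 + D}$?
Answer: $-42$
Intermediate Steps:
$l = - \frac{17}{2}$ ($l = - \frac{15 - -2}{2} = - \frac{15 + 2}{2} = \left(- \frac{1}{2}\right) 17 = - \frac{17}{2} \approx -8.5$)
$J{\left(W \right)} = 0$
$-42 + J{\left(G{\left(r \right)} \right)} l = -42 + 0 \left(- \frac{17}{2}\right) = -42 + 0 = -42$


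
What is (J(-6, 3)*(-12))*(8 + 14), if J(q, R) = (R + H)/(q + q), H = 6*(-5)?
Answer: -594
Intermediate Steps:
H = -30
J(q, R) = (-30 + R)/(2*q) (J(q, R) = (R - 30)/(q + q) = (-30 + R)/((2*q)) = (-30 + R)*(1/(2*q)) = (-30 + R)/(2*q))
(J(-6, 3)*(-12))*(8 + 14) = (((½)*(-30 + 3)/(-6))*(-12))*(8 + 14) = (((½)*(-⅙)*(-27))*(-12))*22 = ((9/4)*(-12))*22 = -27*22 = -594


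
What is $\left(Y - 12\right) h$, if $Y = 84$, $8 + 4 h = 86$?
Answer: $1404$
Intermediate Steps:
$h = \frac{39}{2}$ ($h = -2 + \frac{1}{4} \cdot 86 = -2 + \frac{43}{2} = \frac{39}{2} \approx 19.5$)
$\left(Y - 12\right) h = \left(84 - 12\right) \frac{39}{2} = 72 \cdot \frac{39}{2} = 1404$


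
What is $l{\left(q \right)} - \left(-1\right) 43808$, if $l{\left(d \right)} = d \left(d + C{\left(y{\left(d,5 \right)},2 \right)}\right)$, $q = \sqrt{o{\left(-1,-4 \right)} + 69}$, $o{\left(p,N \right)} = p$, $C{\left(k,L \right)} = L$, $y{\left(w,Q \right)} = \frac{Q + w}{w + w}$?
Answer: $43876 + 4 \sqrt{17} \approx 43893.0$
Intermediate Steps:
$y{\left(w,Q \right)} = \frac{Q + w}{2 w}$
$q = 2 \sqrt{17}$ ($q = \sqrt{-1 + 69} = \sqrt{68} = 2 \sqrt{17} \approx 8.2462$)
$l{\left(d \right)} = d \left(2 + d\right)$ ($l{\left(d \right)} = d \left(d + 2\right) = d \left(2 + d\right)$)
$l{\left(q \right)} - \left(-1\right) 43808 = 2 \sqrt{17} \left(2 + 2 \sqrt{17}\right) - \left(-1\right) 43808 = 2 \sqrt{17} \left(2 + 2 \sqrt{17}\right) - -43808 = 2 \sqrt{17} \left(2 + 2 \sqrt{17}\right) + 43808 = 43808 + 2 \sqrt{17} \left(2 + 2 \sqrt{17}\right)$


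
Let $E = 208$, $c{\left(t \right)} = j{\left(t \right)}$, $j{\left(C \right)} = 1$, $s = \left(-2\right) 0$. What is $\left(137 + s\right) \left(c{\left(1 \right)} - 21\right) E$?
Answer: $-569920$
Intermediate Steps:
$s = 0$
$c{\left(t \right)} = 1$
$\left(137 + s\right) \left(c{\left(1 \right)} - 21\right) E = \left(137 + 0\right) \left(1 - 21\right) 208 = 137 \left(-20\right) 208 = \left(-2740\right) 208 = -569920$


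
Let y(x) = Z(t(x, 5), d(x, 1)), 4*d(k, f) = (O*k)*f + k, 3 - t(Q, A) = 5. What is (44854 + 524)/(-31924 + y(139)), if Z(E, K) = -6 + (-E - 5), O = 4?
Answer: -45378/31933 ≈ -1.4210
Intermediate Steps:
t(Q, A) = -2 (t(Q, A) = 3 - 1*5 = 3 - 5 = -2)
d(k, f) = k/4 + f*k (d(k, f) = ((4*k)*f + k)/4 = (4*f*k + k)/4 = (k + 4*f*k)/4 = k/4 + f*k)
Z(E, K) = -11 - E (Z(E, K) = -6 + (-5 - E) = -11 - E)
y(x) = -9 (y(x) = -11 - 1*(-2) = -11 + 2 = -9)
(44854 + 524)/(-31924 + y(139)) = (44854 + 524)/(-31924 - 9) = 45378/(-31933) = 45378*(-1/31933) = -45378/31933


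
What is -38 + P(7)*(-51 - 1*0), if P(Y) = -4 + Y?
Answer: -191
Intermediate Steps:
-38 + P(7)*(-51 - 1*0) = -38 + (-4 + 7)*(-51 - 1*0) = -38 + 3*(-51 + 0) = -38 + 3*(-51) = -38 - 153 = -191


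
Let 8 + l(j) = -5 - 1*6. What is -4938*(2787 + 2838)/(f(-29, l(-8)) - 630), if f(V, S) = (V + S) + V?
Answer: 27776250/707 ≈ 39288.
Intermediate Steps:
l(j) = -19 (l(j) = -8 + (-5 - 1*6) = -8 + (-5 - 6) = -8 - 11 = -19)
f(V, S) = S + 2*V (f(V, S) = (S + V) + V = S + 2*V)
-4938*(2787 + 2838)/(f(-29, l(-8)) - 630) = -4938*(2787 + 2838)/((-19 + 2*(-29)) - 630) = -4938*5625/((-19 - 58) - 630) = -4938*5625/(-77 - 630) = -4938/((-707*1/5625)) = -4938/(-707/5625) = -4938*(-5625/707) = 27776250/707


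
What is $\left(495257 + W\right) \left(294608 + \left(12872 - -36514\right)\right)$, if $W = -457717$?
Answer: $12913534760$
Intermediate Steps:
$\left(495257 + W\right) \left(294608 + \left(12872 - -36514\right)\right) = \left(495257 - 457717\right) \left(294608 + \left(12872 - -36514\right)\right) = 37540 \left(294608 + \left(12872 + 36514\right)\right) = 37540 \left(294608 + 49386\right) = 37540 \cdot 343994 = 12913534760$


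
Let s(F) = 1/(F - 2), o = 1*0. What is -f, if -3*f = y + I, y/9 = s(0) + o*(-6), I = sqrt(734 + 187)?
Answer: -3/2 + sqrt(921)/3 ≈ 8.6160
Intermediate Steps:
o = 0
s(F) = 1/(-2 + F)
I = sqrt(921) ≈ 30.348
y = -9/2 (y = 9*(1/(-2 + 0) + 0*(-6)) = 9*(1/(-2) + 0) = 9*(-1/2 + 0) = 9*(-1/2) = -9/2 ≈ -4.5000)
f = 3/2 - sqrt(921)/3 (f = -(-9/2 + sqrt(921))/3 = 3/2 - sqrt(921)/3 ≈ -8.6160)
-f = -(3/2 - sqrt(921)/3) = -3/2 + sqrt(921)/3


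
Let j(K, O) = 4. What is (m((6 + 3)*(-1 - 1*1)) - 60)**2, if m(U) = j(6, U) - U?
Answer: 1444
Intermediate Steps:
m(U) = 4 - U
(m((6 + 3)*(-1 - 1*1)) - 60)**2 = ((4 - (6 + 3)*(-1 - 1*1)) - 60)**2 = ((4 - 9*(-1 - 1)) - 60)**2 = ((4 - 9*(-2)) - 60)**2 = ((4 - 1*(-18)) - 60)**2 = ((4 + 18) - 60)**2 = (22 - 60)**2 = (-38)**2 = 1444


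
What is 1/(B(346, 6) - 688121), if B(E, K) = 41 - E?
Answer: -1/688426 ≈ -1.4526e-6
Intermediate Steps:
1/(B(346, 6) - 688121) = 1/((41 - 1*346) - 688121) = 1/((41 - 346) - 688121) = 1/(-305 - 688121) = 1/(-688426) = -1/688426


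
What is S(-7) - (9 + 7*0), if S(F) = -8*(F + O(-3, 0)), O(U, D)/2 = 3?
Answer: -1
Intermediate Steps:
O(U, D) = 6 (O(U, D) = 2*3 = 6)
S(F) = -48 - 8*F (S(F) = -8*(F + 6) = -8*(6 + F) = -48 - 8*F)
S(-7) - (9 + 7*0) = (-48 - 8*(-7)) - (9 + 7*0) = (-48 + 56) - (9 + 0) = 8 - 1*9 = 8 - 9 = -1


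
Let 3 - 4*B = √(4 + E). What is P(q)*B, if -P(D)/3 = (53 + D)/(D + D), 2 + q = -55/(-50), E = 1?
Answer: 521/8 - 521*√5/24 ≈ 16.584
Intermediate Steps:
q = -9/10 (q = -2 - 55/(-50) = -2 - 55*(-1/50) = -2 + 11/10 = -9/10 ≈ -0.90000)
P(D) = -3*(53 + D)/(2*D) (P(D) = -3*(53 + D)/(D + D) = -3*(53 + D)/(2*D))
B = ¾ - √5/4 (B = ¾ - √(4 + 1)/4 = ¾ - √5/4 ≈ 0.19098)
P(q)*B = (3*(-53 - 1*(-9/10))/(2*(-9/10)))*(¾ - √5/4) = ((3/2)*(-10/9)*(-53 + 9/10))*(¾ - √5/4) = ((3/2)*(-10/9)*(-521/10))*(¾ - √5/4) = 521*(¾ - √5/4)/6 = 521/8 - 521*√5/24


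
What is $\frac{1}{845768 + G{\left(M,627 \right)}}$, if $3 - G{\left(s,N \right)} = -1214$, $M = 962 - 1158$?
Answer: $\frac{1}{846985} \approx 1.1807 \cdot 10^{-6}$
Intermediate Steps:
$M = -196$
$G{\left(s,N \right)} = 1217$ ($G{\left(s,N \right)} = 3 - -1214 = 3 + 1214 = 1217$)
$\frac{1}{845768 + G{\left(M,627 \right)}} = \frac{1}{845768 + 1217} = \frac{1}{846985}$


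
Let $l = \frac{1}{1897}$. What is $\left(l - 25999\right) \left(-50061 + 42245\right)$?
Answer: $\frac{385485917232}{1897} \approx 2.0321 \cdot 10^{8}$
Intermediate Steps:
$l = \frac{1}{1897} \approx 0.00052715$
$\left(l - 25999\right) \left(-50061 + 42245\right) = \left(\frac{1}{1897} - 25999\right) \left(-50061 + 42245\right) = \left(- \frac{49320102}{1897}\right) \left(-7816\right) = \frac{385485917232}{1897}$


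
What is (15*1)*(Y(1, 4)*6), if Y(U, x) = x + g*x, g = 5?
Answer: 2160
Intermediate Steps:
Y(U, x) = 6*x (Y(U, x) = x + 5*x = 6*x)
(15*1)*(Y(1, 4)*6) = (15*1)*((6*4)*6) = 15*(24*6) = 15*144 = 2160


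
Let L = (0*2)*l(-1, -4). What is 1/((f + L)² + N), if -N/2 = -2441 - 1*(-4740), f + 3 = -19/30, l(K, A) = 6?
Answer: -900/4126319 ≈ -0.00021811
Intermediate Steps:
f = -109/30 (f = -3 - 19/30 = -109/30 ≈ -3.6333)
N = -4598 (N = -2*(-2441 - 1*(-4740)) = -2*(-2441 + 4740) = -2*2299 = -4598)
L = 0 (L = (0*2)*6 = 0*6 = 0)
1/((f + L)² + N) = 1/((-109/30 + 0)² - 4598) = 1/((-109/30)² - 4598) = 1/(11881/900 - 4598) = 1/(-4126319/900) = -900/4126319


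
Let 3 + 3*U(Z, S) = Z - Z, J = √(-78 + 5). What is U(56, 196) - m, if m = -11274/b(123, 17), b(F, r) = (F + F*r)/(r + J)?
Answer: 31574/369 + 1879*I*√73/369 ≈ 85.566 + 43.507*I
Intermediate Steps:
J = I*√73 (J = √(-73) = I*√73 ≈ 8.544*I)
U(Z, S) = -1 (U(Z, S) = -1 + (Z - Z)/3 = -1 + (⅓)*0 = -1 + 0 = -1)
b(F, r) = (F + F*r)/(r + I*√73)
m = -31943/369 - 1879*I*√73/369 (m = -11274*(17 + I*√73)/(123*(1 + 17)) = -(31943/369 + 1879*I*√73/369) = -11274*(17/2214 + I*√73/2214) = -31943/369 - 1879*I*√73/369 ≈ -86.566 - 43.507*I)
U(56, 196) - m = -1 - (-31943/369 - 1879*I*√73/369) = -1 + (31943/369 + 1879*I*√73/369) = 31574/369 + 1879*I*√73/369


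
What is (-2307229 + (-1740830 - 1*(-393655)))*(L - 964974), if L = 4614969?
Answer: -13338556327980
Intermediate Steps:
(-2307229 + (-1740830 - 1*(-393655)))*(L - 964974) = (-2307229 + (-1740830 - 1*(-393655)))*(4614969 - 964974) = (-2307229 + (-1740830 + 393655))*3649995 = (-2307229 - 1347175)*3649995 = -3654404*3649995 = -13338556327980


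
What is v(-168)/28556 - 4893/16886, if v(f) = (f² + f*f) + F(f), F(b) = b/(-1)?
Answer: 204073317/120549154 ≈ 1.6929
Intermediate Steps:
F(b) = -b (F(b) = b*(-1) = -b)
v(f) = -f + 2*f² (v(f) = (f² + f*f) - f = (f² + f²) - f = 2*f² - f = -f + 2*f²)
v(-168)/28556 - 4893/16886 = -168*(-1 + 2*(-168))/28556 - 4893/16886 = -168*(-1 - 336)*(1/28556) - 4893*1/16886 = -168*(-337)*(1/28556) - 4893/16886 = 56616*(1/28556) - 4893/16886 = 14154/7139 - 4893/16886 = 204073317/120549154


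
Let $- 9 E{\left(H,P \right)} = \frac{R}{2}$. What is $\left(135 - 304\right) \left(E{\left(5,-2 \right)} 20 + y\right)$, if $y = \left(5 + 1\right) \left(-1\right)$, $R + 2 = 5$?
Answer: $\frac{4732}{3} \approx 1577.3$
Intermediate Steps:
$R = 3$ ($R = -2 + 5 = 3$)
$E{\left(H,P \right)} = - \frac{1}{6}$ ($E{\left(H,P \right)} = - \frac{3 \cdot \frac{1}{2}}{9} = \left(- \frac{1}{9}\right) \frac{3}{2} = - \frac{1}{6}$)
$y = -6$ ($y = 6 \left(-1\right) = -6$)
$\left(135 - 304\right) \left(E{\left(5,-2 \right)} 20 + y\right) = \left(135 - 304\right) \left(\left(- \frac{1}{6}\right) 20 - 6\right) = - 169 \left(- \frac{10}{3} - 6\right) = \left(-169\right) \left(- \frac{28}{3}\right) = \frac{4732}{3}$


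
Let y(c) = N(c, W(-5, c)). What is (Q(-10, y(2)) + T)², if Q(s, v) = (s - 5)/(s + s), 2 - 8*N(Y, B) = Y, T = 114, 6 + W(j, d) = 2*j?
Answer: 210681/16 ≈ 13168.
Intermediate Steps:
W(j, d) = -6 + 2*j
N(Y, B) = ¼ - Y/8
y(c) = ¼ - c/8
Q(s, v) = (-5 + s)/(2*s) (Q(s, v) = (-5 + s)/((2*s)) = (-5 + s)*(1/(2*s)) = (-5 + s)/(2*s))
(Q(-10, y(2)) + T)² = ((½)*(-5 - 10)/(-10) + 114)² = ((½)*(-⅒)*(-15) + 114)² = (¾ + 114)² = (459/4)² = 210681/16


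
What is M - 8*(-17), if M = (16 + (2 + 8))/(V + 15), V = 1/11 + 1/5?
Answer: 115806/841 ≈ 137.70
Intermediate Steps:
V = 16/55 (V = 1*(1/11) + 1*(⅕) = 1/11 + ⅕ = 16/55 ≈ 0.29091)
M = 1430/841 (M = (16 + (2 + 8))/(16/55 + 15) = (16 + 10)/(841/55) = 26*(55/841) = 1430/841 ≈ 1.7004)
M - 8*(-17) = 1430/841 - 8*(-17) = 1430/841 + 136 = 115806/841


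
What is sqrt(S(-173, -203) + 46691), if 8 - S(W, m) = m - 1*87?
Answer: 3*sqrt(5221) ≈ 216.77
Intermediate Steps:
S(W, m) = 95 - m (S(W, m) = 8 - (m - 1*87) = 8 - (m - 87) = 8 - (-87 + m) = 8 + (87 - m) = 95 - m)
sqrt(S(-173, -203) + 46691) = sqrt((95 - 1*(-203)) + 46691) = sqrt((95 + 203) + 46691) = sqrt(298 + 46691) = sqrt(46989) = 3*sqrt(5221)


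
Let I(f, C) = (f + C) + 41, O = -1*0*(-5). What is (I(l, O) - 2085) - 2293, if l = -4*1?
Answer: -4341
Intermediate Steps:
l = -4
O = 0 (O = 0*(-5) = 0)
I(f, C) = 41 + C + f (I(f, C) = (C + f) + 41 = 41 + C + f)
(I(l, O) - 2085) - 2293 = ((41 + 0 - 4) - 2085) - 2293 = (37 - 2085) - 2293 = -2048 - 2293 = -4341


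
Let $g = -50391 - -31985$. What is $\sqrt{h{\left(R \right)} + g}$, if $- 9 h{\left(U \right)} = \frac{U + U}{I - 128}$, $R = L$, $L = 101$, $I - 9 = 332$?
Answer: $\frac{2 i \sqrt{1878899838}}{639} \approx 135.67 i$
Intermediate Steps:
$I = 341$ ($I = 9 + 332 = 341$)
$R = 101$
$g = -18406$ ($g = -50391 + 31985 = -18406$)
$h{\left(U \right)} = - \frac{2 U}{1917}$ ($h{\left(U \right)} = - \frac{\left(U + U\right) \frac{1}{341 - 128}}{9} = - \frac{2 U \frac{1}{213}}{9} = - \frac{\frac{2}{213} U}{9} = - \frac{2 U}{1917}$)
$\sqrt{h{\left(R \right)} + g} = \sqrt{\left(- \frac{2}{1917}\right) 101 - 18406} = \sqrt{- \frac{202}{1917} - 18406} = \sqrt{- \frac{35284504}{1917}} = \frac{2 i \sqrt{1878899838}}{639}$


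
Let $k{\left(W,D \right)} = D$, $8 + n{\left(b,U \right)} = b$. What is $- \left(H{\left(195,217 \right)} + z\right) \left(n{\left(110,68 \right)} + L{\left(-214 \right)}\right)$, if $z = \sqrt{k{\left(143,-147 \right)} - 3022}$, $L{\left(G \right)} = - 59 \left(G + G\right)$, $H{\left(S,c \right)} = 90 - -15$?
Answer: $-2662170 - 25354 i \sqrt{3169} \approx -2.6622 \cdot 10^{6} - 1.4273 \cdot 10^{6} i$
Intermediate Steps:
$n{\left(b,U \right)} = -8 + b$
$H{\left(S,c \right)} = 105$ ($H{\left(S,c \right)} = 90 + 15 = 105$)
$L{\left(G \right)} = - 118 G$ ($L{\left(G \right)} = - 59 \cdot 2 G = - 118 G$)
$z = i \sqrt{3169}$ ($z = \sqrt{-147 - 3022} = \sqrt{-3169} = i \sqrt{3169} \approx 56.294 i$)
$- \left(H{\left(195,217 \right)} + z\right) \left(n{\left(110,68 \right)} + L{\left(-214 \right)}\right) = - \left(105 + i \sqrt{3169}\right) \left(\left(-8 + 110\right) - -25252\right) = - \left(105 + i \sqrt{3169}\right) \left(102 + 25252\right) = - \left(105 + i \sqrt{3169}\right) 25354 = - (2662170 + 25354 i \sqrt{3169}) = -2662170 - 25354 i \sqrt{3169}$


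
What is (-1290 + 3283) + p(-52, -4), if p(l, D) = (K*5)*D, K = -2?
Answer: 2033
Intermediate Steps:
p(l, D) = -10*D (p(l, D) = (-2*5)*D = -10*D)
(-1290 + 3283) + p(-52, -4) = (-1290 + 3283) - 10*(-4) = 1993 + 40 = 2033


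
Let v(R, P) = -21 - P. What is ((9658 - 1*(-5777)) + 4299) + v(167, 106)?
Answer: 19607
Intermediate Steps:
((9658 - 1*(-5777)) + 4299) + v(167, 106) = ((9658 - 1*(-5777)) + 4299) + (-21 - 1*106) = ((9658 + 5777) + 4299) + (-21 - 106) = (15435 + 4299) - 127 = 19734 - 127 = 19607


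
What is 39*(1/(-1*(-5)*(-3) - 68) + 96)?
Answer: 310713/83 ≈ 3743.5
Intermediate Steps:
39*(1/(-1*(-5)*(-3) - 68) + 96) = 39*(1/(5*(-3) - 68) + 96) = 39*(1/(-15 - 68) + 96) = 39*(1/(-83) + 96) = 39*(-1/83 + 96) = 39*(7967/83) = 310713/83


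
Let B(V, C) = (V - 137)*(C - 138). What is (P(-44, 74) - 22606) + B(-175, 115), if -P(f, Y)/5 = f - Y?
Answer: -14840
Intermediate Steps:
P(f, Y) = -5*f + 5*Y (P(f, Y) = -5*(f - Y) = -5*f + 5*Y)
B(V, C) = (-138 + C)*(-137 + V) (B(V, C) = (-137 + V)*(-138 + C) = (-138 + C)*(-137 + V))
(P(-44, 74) - 22606) + B(-175, 115) = ((-5*(-44) + 5*74) - 22606) + (18906 - 138*(-175) - 137*115 + 115*(-175)) = ((220 + 370) - 22606) + (18906 + 24150 - 15755 - 20125) = (590 - 22606) + 7176 = -22016 + 7176 = -14840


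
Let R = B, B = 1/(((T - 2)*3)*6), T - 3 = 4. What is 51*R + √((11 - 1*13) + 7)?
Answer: 17/30 + √5 ≈ 2.8027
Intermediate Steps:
T = 7 (T = 3 + 4 = 7)
B = 1/90 (B = 1/(((7 - 2)*3)*6) = 1/((5*3)*6) = 1/(15*6) = 1/90 ≈ 0.011111)
R = 1/90 ≈ 0.011111
51*R + √((11 - 1*13) + 7) = 51*(1/90) + √((11 - 1*13) + 7) = 17/30 + √((11 - 13) + 7) = 17/30 + √(-2 + 7) = 17/30 + √5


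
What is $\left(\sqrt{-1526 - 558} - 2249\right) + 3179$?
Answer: $930 + 2 i \sqrt{521} \approx 930.0 + 45.651 i$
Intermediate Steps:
$\left(\sqrt{-1526 - 558} - 2249\right) + 3179 = \left(\sqrt{-2084} - 2249\right) + 3179 = \left(2 i \sqrt{521} - 2249\right) + 3179 = \left(-2249 + 2 i \sqrt{521}\right) + 3179 = 930 + 2 i \sqrt{521}$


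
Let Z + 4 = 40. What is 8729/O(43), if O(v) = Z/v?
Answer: 375347/36 ≈ 10426.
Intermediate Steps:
Z = 36 (Z = -4 + 40 = 36)
O(v) = 36/v
8729/O(43) = 8729/((36/43)) = 8729/((36*(1/43))) = 8729/(36/43) = 8729*(43/36) = 375347/36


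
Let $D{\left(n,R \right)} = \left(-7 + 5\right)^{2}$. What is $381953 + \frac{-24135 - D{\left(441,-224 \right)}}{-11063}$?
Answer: $\frac{4225570178}{11063} \approx 3.8196 \cdot 10^{5}$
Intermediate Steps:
$D{\left(n,R \right)} = 4$ ($D{\left(n,R \right)} = \left(-2\right)^{2} = 4$)
$381953 + \frac{-24135 - D{\left(441,-224 \right)}}{-11063} = 381953 + \frac{-24135 - 4}{-11063} = 381953 + \left(-24135 - 4\right) \left(- \frac{1}{11063}\right) = 381953 - - \frac{24139}{11063} = 381953 + \frac{24139}{11063} = \frac{4225570178}{11063}$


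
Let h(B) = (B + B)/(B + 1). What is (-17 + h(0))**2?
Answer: 289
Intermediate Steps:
h(B) = 2*B/(1 + B) (h(B) = (2*B)/(1 + B) = 2*B/(1 + B))
(-17 + h(0))**2 = (-17 + 2*0/(1 + 0))**2 = (-17 + 2*0/1)**2 = (-17 + 2*0*1)**2 = (-17 + 0)**2 = (-17)**2 = 289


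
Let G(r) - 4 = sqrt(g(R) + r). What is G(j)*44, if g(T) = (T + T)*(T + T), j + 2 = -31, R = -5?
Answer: 176 + 44*sqrt(67) ≈ 536.16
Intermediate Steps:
j = -33 (j = -2 - 31 = -33)
g(T) = 4*T**2 (g(T) = (2*T)*(2*T) = 4*T**2)
G(r) = 4 + sqrt(100 + r) (G(r) = 4 + sqrt(4*(-5)**2 + r) = 4 + sqrt(4*25 + r) = 4 + sqrt(100 + r))
G(j)*44 = (4 + sqrt(100 - 33))*44 = (4 + sqrt(67))*44 = 176 + 44*sqrt(67)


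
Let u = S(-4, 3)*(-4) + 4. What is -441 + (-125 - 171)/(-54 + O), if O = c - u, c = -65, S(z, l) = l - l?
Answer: -53947/123 ≈ -438.59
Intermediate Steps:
S(z, l) = 0
u = 4 (u = 0*(-4) + 4 = 0 + 4 = 4)
O = -69 (O = -65 - 1*4 = -65 - 4 = -69)
-441 + (-125 - 171)/(-54 + O) = -441 + (-125 - 171)/(-54 - 69) = -441 - 296/(-123) = -441 - 296*(-1/123) = -441 + 296/123 = -53947/123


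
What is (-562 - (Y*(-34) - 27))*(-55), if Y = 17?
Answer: -2365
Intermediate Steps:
(-562 - (Y*(-34) - 27))*(-55) = (-562 - (17*(-34) - 27))*(-55) = (-562 - (-578 - 27))*(-55) = (-562 - 1*(-605))*(-55) = (-562 + 605)*(-55) = 43*(-55) = -2365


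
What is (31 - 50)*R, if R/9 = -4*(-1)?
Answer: -684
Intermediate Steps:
R = 36 (R = 9*(-4*(-1)) = 9*4 = 36)
(31 - 50)*R = (31 - 50)*36 = -19*36 = -684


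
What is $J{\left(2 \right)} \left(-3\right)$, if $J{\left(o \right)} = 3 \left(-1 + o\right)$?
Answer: $-9$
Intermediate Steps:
$J{\left(o \right)} = -3 + 3 o$
$J{\left(2 \right)} \left(-3\right) = \left(-3 + 3 \cdot 2\right) \left(-3\right) = \left(-3 + 6\right) \left(-3\right) = 3 \left(-3\right) = -9$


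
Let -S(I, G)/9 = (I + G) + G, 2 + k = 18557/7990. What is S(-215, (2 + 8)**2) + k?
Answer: 1081227/7990 ≈ 135.32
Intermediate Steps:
k = 2577/7990 (k = -2 + 18557/7990 = 2577/7990 ≈ 0.32253)
S(I, G) = -18*G - 9*I (S(I, G) = -9*((I + G) + G) = -9*((G + I) + G) = -9*(I + 2*G) = -18*G - 9*I)
S(-215, (2 + 8)**2) + k = (-18*(2 + 8)**2 - 9*(-215)) + 2577/7990 = (-18*10**2 + 1935) + 2577/7990 = (-18*100 + 1935) + 2577/7990 = (-1800 + 1935) + 2577/7990 = 135 + 2577/7990 = 1081227/7990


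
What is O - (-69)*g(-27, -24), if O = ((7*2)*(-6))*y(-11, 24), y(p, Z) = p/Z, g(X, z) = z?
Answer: -3235/2 ≈ -1617.5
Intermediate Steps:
y(p, Z) = p/Z
O = 77/2 (O = ((7*2)*(-6))*(-11/24) = (14*(-6))*(-11*1/24) = -84*(-11/24) = 77/2 ≈ 38.500)
O - (-69)*g(-27, -24) = 77/2 - (-69)*(-24) = 77/2 - 1*1656 = 77/2 - 1656 = -3235/2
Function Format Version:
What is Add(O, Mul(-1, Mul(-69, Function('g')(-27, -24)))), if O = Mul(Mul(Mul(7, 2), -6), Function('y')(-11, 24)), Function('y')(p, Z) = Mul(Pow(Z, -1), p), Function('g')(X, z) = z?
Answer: Rational(-3235, 2) ≈ -1617.5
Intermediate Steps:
Function('y')(p, Z) = Mul(p, Pow(Z, -1))
O = Rational(77, 2) (O = Mul(Mul(Mul(7, 2), -6), Mul(-11, Pow(24, -1))) = Mul(Mul(14, -6), Mul(-11, Rational(1, 24))) = Mul(-84, Rational(-11, 24)) = Rational(77, 2) ≈ 38.500)
Add(O, Mul(-1, Mul(-69, Function('g')(-27, -24)))) = Add(Rational(77, 2), Mul(-1, Mul(-69, -24))) = Add(Rational(77, 2), Mul(-1, 1656)) = Add(Rational(77, 2), -1656) = Rational(-3235, 2)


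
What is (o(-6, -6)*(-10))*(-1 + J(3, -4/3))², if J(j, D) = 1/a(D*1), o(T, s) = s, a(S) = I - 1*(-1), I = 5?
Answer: 125/3 ≈ 41.667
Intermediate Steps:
a(S) = 6 (a(S) = 5 - 1*(-1) = 5 + 1 = 6)
J(j, D) = ⅙ (J(j, D) = 1/6 = ⅙)
(o(-6, -6)*(-10))*(-1 + J(3, -4/3))² = (-6*(-10))*(-1 + ⅙)² = 60*(-⅚)² = 60*(25/36) = 125/3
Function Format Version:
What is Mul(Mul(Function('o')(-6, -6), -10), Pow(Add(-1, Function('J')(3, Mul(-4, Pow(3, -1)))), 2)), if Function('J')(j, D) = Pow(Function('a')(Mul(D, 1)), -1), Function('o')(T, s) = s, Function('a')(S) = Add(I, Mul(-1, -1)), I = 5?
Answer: Rational(125, 3) ≈ 41.667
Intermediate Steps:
Function('a')(S) = 6 (Function('a')(S) = Add(5, Mul(-1, -1)) = Add(5, 1) = 6)
Function('J')(j, D) = Rational(1, 6) (Function('J')(j, D) = Pow(6, -1) = Rational(1, 6))
Mul(Mul(Function('o')(-6, -6), -10), Pow(Add(-1, Function('J')(3, Mul(-4, Pow(3, -1)))), 2)) = Mul(Mul(-6, -10), Pow(Add(-1, Rational(1, 6)), 2)) = Mul(60, Pow(Rational(-5, 6), 2)) = Mul(60, Rational(25, 36)) = Rational(125, 3)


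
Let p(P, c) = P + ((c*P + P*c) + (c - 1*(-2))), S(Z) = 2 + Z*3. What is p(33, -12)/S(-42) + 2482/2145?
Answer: 1957273/265980 ≈ 7.3587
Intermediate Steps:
S(Z) = 2 + 3*Z
p(P, c) = 2 + P + c + 2*P*c (p(P, c) = P + ((P*c + P*c) + (c + 2)) = P + (2*P*c + (2 + c)) = P + (2 + c + 2*P*c) = 2 + P + c + 2*P*c)
p(33, -12)/S(-42) + 2482/2145 = (2 + 33 - 12 + 2*33*(-12))/(2 + 3*(-42)) + 2482/2145 = (2 + 33 - 12 - 792)/(2 - 126) + 2482*(1/2145) = -769/(-124) + 2482/2145 = -769*(-1/124) + 2482/2145 = 769/124 + 2482/2145 = 1957273/265980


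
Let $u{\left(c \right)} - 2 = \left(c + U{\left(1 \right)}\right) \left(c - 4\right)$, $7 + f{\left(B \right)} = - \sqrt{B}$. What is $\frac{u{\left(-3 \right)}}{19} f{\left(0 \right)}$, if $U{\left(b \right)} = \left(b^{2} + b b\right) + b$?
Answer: $- \frac{14}{19} \approx -0.73684$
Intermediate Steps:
$U{\left(b \right)} = b + 2 b^{2}$ ($U{\left(b \right)} = \left(b^{2} + b^{2}\right) + b = 2 b^{2} + b = b + 2 b^{2}$)
$f{\left(B \right)} = -7 - \sqrt{B}$
$u{\left(c \right)} = 2 + \left(-4 + c\right) \left(3 + c\right)$ ($u{\left(c \right)} = 2 + \left(c + 1 \left(1 + 2 \cdot 1\right)\right) \left(c - 4\right) = 2 + \left(c + 1 \left(1 + 2\right)\right) \left(-4 + c\right) = 2 + \left(c + 1 \cdot 3\right) \left(-4 + c\right) = 2 + \left(c + 3\right) \left(-4 + c\right) = 2 + \left(3 + c\right) \left(-4 + c\right) = 2 + \left(-4 + c\right) \left(3 + c\right)$)
$\frac{u{\left(-3 \right)}}{19} f{\left(0 \right)} = \frac{-10 + \left(-3\right)^{2} - -3}{19} \left(-7 - \sqrt{0}\right) = \left(-10 + 9 + 3\right) \frac{1}{19} \left(-7 - 0\right) = 2 \cdot \frac{1}{19} \left(-7 + 0\right) = \frac{2}{19} \left(-7\right) = - \frac{14}{19}$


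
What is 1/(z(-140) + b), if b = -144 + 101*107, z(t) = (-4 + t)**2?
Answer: 1/31399 ≈ 3.1848e-5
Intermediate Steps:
b = 10663 (b = -144 + 10807 = 10663)
1/(z(-140) + b) = 1/((-4 - 140)**2 + 10663) = 1/((-144)**2 + 10663) = 1/(20736 + 10663) = 1/31399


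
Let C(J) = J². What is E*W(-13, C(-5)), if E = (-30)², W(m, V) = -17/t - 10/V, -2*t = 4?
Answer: 7290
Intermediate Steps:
t = -2 (t = -½*4 = -2)
W(m, V) = 17/2 - 10/V (W(m, V) = -17/(-2) - 10/V = -17*(-½) - 10/V = 17/2 - 10/V)
E = 900
E*W(-13, C(-5)) = 900*(17/2 - 10/((-5)²)) = 900*(17/2 - 10/25) = 900*(17/2 - 10*1/25) = 900*(17/2 - ⅖) = 900*(81/10) = 7290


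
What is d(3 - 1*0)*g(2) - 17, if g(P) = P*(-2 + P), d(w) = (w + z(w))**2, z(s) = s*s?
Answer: -17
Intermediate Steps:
z(s) = s**2
d(w) = (w + w**2)**2
d(3 - 1*0)*g(2) - 17 = ((3 - 1*0)**2*(1 + (3 - 1*0))**2)*(2*(-2 + 2)) - 17 = ((3 + 0)**2*(1 + (3 + 0))**2)*(2*0) - 17 = (3**2*(1 + 3)**2)*0 - 17 = (9*4**2)*0 - 17 = (9*16)*0 - 17 = 144*0 - 17 = 0 - 17 = -17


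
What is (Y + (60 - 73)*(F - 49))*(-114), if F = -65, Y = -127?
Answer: -154470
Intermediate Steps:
(Y + (60 - 73)*(F - 49))*(-114) = (-127 + (60 - 73)*(-65 - 49))*(-114) = (-127 - 13*(-114))*(-114) = (-127 + 1482)*(-114) = 1355*(-114) = -154470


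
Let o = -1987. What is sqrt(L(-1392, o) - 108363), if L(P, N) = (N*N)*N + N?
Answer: I*sqrt(7845122153) ≈ 88573.0*I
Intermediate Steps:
L(P, N) = N + N**3 (L(P, N) = N**2*N + N = N**3 + N = N + N**3)
sqrt(L(-1392, o) - 108363) = sqrt((-1987 + (-1987)**3) - 108363) = sqrt((-1987 - 7845011803) - 108363) = sqrt(-7845013790 - 108363) = sqrt(-7845122153) = I*sqrt(7845122153)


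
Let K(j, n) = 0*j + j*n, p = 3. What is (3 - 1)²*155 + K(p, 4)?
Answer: 632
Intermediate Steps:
K(j, n) = j*n (K(j, n) = 0 + j*n = j*n)
(3 - 1)²*155 + K(p, 4) = (3 - 1)²*155 + 3*4 = 2²*155 + 12 = 4*155 + 12 = 620 + 12 = 632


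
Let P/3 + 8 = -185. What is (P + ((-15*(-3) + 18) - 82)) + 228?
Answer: -370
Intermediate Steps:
P = -579 (P = -24 + 3*(-185) = -24 - 555 = -579)
(P + ((-15*(-3) + 18) - 82)) + 228 = (-579 + ((-15*(-3) + 18) - 82)) + 228 = (-579 + ((45 + 18) - 82)) + 228 = (-579 + (63 - 82)) + 228 = (-579 - 19) + 228 = -598 + 228 = -370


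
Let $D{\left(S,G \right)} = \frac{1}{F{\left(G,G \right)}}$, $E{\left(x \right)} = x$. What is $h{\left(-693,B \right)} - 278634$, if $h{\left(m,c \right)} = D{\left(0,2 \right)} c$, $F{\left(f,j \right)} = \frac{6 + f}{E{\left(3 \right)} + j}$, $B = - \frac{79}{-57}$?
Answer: $- \frac{127056709}{456} \approx -2.7863 \cdot 10^{5}$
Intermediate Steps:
$B = \frac{79}{57}$ ($B = \left(-79\right) \left(- \frac{1}{57}\right) = \frac{79}{57} \approx 1.386$)
$F{\left(f,j \right)} = \frac{6 + f}{3 + j}$
$D{\left(S,G \right)} = \frac{3 + G}{6 + G}$ ($D{\left(S,G \right)} = \frac{1}{\frac{1}{3 + G} \left(6 + G\right)} = \frac{3 + G}{6 + G}$)
$h{\left(m,c \right)} = \frac{5 c}{8}$ ($h{\left(m,c \right)} = \frac{3 + 2}{6 + 2} c = \frac{1}{8} \cdot 5 c = \frac{5 c}{8}$)
$h{\left(-693,B \right)} - 278634 = \frac{5}{8} \cdot \frac{79}{57} - 278634 = \frac{395}{456} - 278634 = - \frac{127056709}{456}$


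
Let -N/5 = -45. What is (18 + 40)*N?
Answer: 13050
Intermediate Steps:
N = 225 (N = -5*(-45) = 225)
(18 + 40)*N = (18 + 40)*225 = 58*225 = 13050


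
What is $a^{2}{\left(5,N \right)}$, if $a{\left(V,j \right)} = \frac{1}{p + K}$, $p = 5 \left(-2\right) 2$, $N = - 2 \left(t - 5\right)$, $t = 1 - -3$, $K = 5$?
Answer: $\frac{1}{225} \approx 0.0044444$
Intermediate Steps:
$t = 4$ ($t = 1 + 3 = 4$)
$N = 2$ ($N = - 2 \left(4 - 5\right) = \left(-2\right) \left(-1\right) = 2$)
$p = -20$ ($p = \left(-10\right) 2 = -20$)
$a{\left(V,j \right)} = - \frac{1}{15}$ ($a{\left(V,j \right)} = \frac{1}{-20 + 5} = \frac{1}{-15} = - \frac{1}{15}$)
$a^{2}{\left(5,N \right)} = \left(- \frac{1}{15}\right)^{2} = \frac{1}{225}$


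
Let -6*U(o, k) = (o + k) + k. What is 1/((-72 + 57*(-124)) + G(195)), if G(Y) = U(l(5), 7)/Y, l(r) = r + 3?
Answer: -585/4176911 ≈ -0.00014006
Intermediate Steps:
l(r) = 3 + r
U(o, k) = -k/3 - o/6 (U(o, k) = -((o + k) + k)/6 = -((k + o) + k)/6 = -(o + 2*k)/6 = -k/3 - o/6)
G(Y) = -11/(3*Y) (G(Y) = (-1/3*7 - (3 + 5)/6)/Y = (-7/3 - 1/6*8)/Y = (-7/3 - 4/3)/Y = -11/(3*Y))
1/((-72 + 57*(-124)) + G(195)) = 1/((-72 + 57*(-124)) - 11/3/195) = 1/((-72 - 7068) - 11/3*1/195) = 1/(-7140 - 11/585) = 1/(-4176911/585) = -585/4176911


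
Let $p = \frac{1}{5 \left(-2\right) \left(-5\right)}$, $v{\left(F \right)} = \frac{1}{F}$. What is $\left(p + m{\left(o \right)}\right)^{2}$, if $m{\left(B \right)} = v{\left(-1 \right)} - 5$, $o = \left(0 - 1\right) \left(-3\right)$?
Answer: $\frac{89401}{2500} \approx 35.76$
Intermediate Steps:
$o = 3$ ($o = \left(-1\right) \left(-3\right) = 3$)
$m{\left(B \right)} = -6$ ($m{\left(B \right)} = \frac{1}{-1} - 5 = -1 - 5 = -6$)
$p = \frac{1}{50}$ ($p = \frac{1}{\left(-10\right) \left(-5\right)} = \frac{1}{50} \approx 0.02$)
$\left(p + m{\left(o \right)}\right)^{2} = \left(\frac{1}{50} - 6\right)^{2} = \left(- \frac{299}{50}\right)^{2} = \frac{89401}{2500}$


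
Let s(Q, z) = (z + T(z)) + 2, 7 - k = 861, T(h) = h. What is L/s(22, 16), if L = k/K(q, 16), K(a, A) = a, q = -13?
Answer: 427/221 ≈ 1.9321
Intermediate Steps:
k = -854 (k = 7 - 1*861 = 7 - 861 = -854)
s(Q, z) = 2 + 2*z (s(Q, z) = (z + z) + 2 = 2*z + 2 = 2 + 2*z)
L = 854/13 (L = -854/(-13) = -854*(-1/13) = 854/13 ≈ 65.692)
L/s(22, 16) = 854/(13*(2 + 2*16)) = 854/(13*(2 + 32)) = (854/13)/34 = (854/13)*(1/34) = 427/221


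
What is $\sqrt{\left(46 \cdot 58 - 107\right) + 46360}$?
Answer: $\sqrt{48921} \approx 221.18$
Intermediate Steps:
$\sqrt{\left(46 \cdot 58 - 107\right) + 46360} = \sqrt{\left(2668 - 107\right) + 46360} = \sqrt{2561 + 46360} = \sqrt{48921}$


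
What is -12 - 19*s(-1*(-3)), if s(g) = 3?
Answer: -69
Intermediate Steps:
-12 - 19*s(-1*(-3)) = -12 - 19*3 = -12 - 57 = -69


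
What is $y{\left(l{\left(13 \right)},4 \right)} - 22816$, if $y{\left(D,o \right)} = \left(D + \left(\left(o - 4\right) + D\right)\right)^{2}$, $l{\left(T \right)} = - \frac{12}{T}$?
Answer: $- \frac{3855328}{169} \approx -22813.0$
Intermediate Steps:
$y{\left(D,o \right)} = \left(-4 + o + 2 D\right)^{2}$ ($y{\left(D,o \right)} = \left(D + \left(\left(-4 + o\right) + D\right)\right)^{2} = \left(D + \left(-4 + D + o\right)\right)^{2} = \left(-4 + o + 2 D\right)^{2}$)
$y{\left(l{\left(13 \right)},4 \right)} - 22816 = \left(-4 + 4 + 2 \left(- \frac{12}{13}\right)\right)^{2} - 22816 = \left(-4 + 4 - \frac{24}{13}\right)^{2} - 22816 = \left(- \frac{24}{13}\right)^{2} - 22816 = \frac{576}{169} - 22816 = - \frac{3855328}{169}$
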